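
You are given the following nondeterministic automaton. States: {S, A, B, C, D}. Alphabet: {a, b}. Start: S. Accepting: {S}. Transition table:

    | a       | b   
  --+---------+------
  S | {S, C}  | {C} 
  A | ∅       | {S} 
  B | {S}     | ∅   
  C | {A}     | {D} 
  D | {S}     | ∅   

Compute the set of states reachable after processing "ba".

Start in {S}.
Read 'b': S→{C}; now {C}.
Read 'a': C→{A}; now {A}.

{A}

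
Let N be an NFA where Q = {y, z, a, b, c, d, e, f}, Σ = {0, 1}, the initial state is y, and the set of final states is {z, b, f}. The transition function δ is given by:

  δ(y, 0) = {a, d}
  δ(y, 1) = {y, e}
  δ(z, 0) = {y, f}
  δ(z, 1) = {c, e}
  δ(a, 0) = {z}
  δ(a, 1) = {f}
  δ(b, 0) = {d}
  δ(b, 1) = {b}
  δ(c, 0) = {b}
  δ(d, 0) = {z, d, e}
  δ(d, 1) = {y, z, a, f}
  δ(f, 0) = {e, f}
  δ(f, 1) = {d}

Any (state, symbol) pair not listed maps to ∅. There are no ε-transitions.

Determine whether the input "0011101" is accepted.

Yes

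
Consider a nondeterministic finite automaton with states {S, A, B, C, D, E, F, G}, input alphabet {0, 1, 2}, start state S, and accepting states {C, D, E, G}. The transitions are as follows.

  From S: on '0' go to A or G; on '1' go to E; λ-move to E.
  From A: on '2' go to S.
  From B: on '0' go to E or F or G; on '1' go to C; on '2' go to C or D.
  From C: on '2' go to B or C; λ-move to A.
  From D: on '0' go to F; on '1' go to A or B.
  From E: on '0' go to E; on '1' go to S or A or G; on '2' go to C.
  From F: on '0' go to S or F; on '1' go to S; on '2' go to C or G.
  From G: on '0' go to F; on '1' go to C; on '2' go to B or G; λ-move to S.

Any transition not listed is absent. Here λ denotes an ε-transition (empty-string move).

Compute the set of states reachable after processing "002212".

{S, A, B, C, D, E, G}

Start: ε-closure({S}) = {S, E}.
Read '0': {S, E} → {S, A, E, G}.
Read '0': {S, A, E, G} → {S, A, E, F, G}.
Read '2': {S, A, E, F, G} → {S, A, B, C, E, G}.
Read '2': {S, A, B, C, E, G} → {S, A, B, C, D, E, G}.
Read '1': {S, A, B, C, D, E, G} → {S, A, B, C, E, G}.
Read '2': {S, A, B, C, E, G} → {S, A, B, C, D, E, G}.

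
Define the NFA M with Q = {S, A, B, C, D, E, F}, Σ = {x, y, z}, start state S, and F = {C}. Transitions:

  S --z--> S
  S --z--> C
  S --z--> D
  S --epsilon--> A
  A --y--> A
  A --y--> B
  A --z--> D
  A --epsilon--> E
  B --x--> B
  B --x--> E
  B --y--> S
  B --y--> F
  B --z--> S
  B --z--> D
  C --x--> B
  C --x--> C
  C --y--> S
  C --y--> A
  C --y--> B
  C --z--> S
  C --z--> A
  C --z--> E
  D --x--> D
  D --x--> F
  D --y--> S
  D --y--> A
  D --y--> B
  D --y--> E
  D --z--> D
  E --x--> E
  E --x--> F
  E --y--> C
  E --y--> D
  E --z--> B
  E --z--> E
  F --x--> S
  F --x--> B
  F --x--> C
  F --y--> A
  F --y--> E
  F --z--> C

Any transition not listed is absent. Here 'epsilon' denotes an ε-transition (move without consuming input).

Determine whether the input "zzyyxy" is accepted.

Yes

Start: ε-closure({S}) = {S, A, E}.
Read 'z': {S, A, E} → {S, A, B, C, D, E}.
Read 'z': {S, A, B, C, D, E} → {S, A, B, C, D, E}.
Read 'y': {S, A, B, C, D, E} → {S, A, B, C, D, E, F}.
Read 'y': {S, A, B, C, D, E, F} → {S, A, B, C, D, E, F}.
Read 'x': {S, A, B, C, D, E, F} → {S, A, B, C, D, E, F}.
Read 'y': {S, A, B, C, D, E, F} → {S, A, B, C, D, E, F}.
The final set {S, A, B, C, D, E, F} contains the accepting state C.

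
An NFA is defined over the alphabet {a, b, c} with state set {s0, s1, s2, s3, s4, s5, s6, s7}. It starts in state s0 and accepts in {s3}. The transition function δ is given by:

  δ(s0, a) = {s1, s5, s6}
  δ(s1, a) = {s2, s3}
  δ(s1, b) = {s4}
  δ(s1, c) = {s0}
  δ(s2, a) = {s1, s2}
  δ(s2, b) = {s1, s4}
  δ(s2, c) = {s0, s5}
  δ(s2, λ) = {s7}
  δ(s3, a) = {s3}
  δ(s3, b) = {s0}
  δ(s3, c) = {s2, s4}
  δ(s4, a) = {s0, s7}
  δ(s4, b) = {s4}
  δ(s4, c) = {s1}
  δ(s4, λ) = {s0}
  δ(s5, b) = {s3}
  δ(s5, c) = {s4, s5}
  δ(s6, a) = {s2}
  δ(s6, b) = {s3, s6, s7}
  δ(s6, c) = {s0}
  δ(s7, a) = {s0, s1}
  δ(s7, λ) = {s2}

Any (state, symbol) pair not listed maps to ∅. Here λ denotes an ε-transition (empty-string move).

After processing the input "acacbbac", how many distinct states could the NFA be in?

Start in {s0}.
Read 'a': s0→{s1, s5, s6}; now {s1, s5, s6}.
Read 'c': s1→{s0}, s5→{s4, s5}, s6→{s0}; now {s0, s4, s5}.
Read 'a': s0→{s1, s5, s6}, s4→{s0, s7}, s5→∅; union {s0, s1, s5, s6, s7}; ε-closure = {s0, s1, s2, s5, s6, s7}.
Read 'c': s0→∅, s1→{s0}, s2→{s0, s5}, s5→{s4, s5}, s6→{s0}, s7→∅; now {s0, s4, s5}.
Read 'b': s0→∅, s4→{s4}, s5→{s3}; union {s3, s4}; ε-closure = {s0, s3, s4}.
Read 'b': s0→∅, s3→{s0}, s4→{s4}; now {s0, s4}.
Read 'a': s0→{s1, s5, s6}, s4→{s0, s7}; union {s0, s1, s5, s6, s7}; ε-closure = {s0, s1, s2, s5, s6, s7}.
Read 'c': s0→∅, s1→{s0}, s2→{s0, s5}, s5→{s4, s5}, s6→{s0}, s7→∅; now {s0, s4, s5}.
That set has 3 states.

3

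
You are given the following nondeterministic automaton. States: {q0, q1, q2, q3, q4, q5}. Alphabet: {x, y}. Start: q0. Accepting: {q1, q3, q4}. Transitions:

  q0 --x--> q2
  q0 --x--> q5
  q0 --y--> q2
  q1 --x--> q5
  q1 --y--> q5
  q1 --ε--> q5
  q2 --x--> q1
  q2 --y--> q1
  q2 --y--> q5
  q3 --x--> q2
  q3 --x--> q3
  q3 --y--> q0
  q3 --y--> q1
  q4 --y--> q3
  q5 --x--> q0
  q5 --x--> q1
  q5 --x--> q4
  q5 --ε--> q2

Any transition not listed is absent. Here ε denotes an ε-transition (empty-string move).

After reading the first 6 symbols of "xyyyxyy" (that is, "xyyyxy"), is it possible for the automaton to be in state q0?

No

Start in {q0}.
Read 'x': q0→{q2, q5}; now {q2, q5}.
Read 'y': q2→{q1, q5}, q5→∅; union {q1, q5}; ε-closure = {q1, q2, q5}.
Read 'y': q1→{q5}, q2→{q1, q5}, q5→∅; union {q1, q5}; ε-closure = {q1, q2, q5}.
Read 'y': q1→{q5}, q2→{q1, q5}, q5→∅; union {q1, q5}; ε-closure = {q1, q2, q5}.
Read 'x': q1→{q5}, q2→{q1}, q5→{q0, q1, q4}; union {q0, q1, q4, q5}; ε-closure = {q0, q1, q2, q4, q5}.
Read 'y': q0→{q2}, q1→{q5}, q2→{q1, q5}, q4→{q3}, q5→∅; now {q1, q2, q3, q5}.
State q0 is not in {q1, q2, q3, q5}.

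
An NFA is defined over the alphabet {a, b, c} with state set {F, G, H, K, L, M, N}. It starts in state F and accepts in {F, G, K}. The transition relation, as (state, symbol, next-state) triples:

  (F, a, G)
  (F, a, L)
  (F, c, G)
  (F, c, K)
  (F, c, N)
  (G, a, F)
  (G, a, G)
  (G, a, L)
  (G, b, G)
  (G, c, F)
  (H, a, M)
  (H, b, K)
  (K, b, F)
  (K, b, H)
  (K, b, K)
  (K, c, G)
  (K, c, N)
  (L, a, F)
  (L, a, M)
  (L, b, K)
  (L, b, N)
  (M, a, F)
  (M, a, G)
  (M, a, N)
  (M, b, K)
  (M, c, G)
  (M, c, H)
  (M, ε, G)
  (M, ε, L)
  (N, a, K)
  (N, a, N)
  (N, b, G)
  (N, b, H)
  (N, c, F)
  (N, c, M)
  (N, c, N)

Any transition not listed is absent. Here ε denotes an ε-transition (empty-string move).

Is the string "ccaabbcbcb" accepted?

Start in {F}.
Read 'c': F→{G, K, N}; now {G, K, N}.
Read 'c': G→{F}, K→{G, N}, N→{F, M, N}; union {F, G, M, N}; ε-closure = {F, G, L, M, N}.
Read 'a': F→{G, L}, G→{F, G, L}, L→{F, M}, M→{F, G, N}, N→{K, N}; now {F, G, K, L, M, N}.
Read 'a': F→{G, L}, G→{F, G, L}, K→∅, L→{F, M}, M→{F, G, N}, N→{K, N}; now {F, G, K, L, M, N}.
Read 'b': F→∅, G→{G}, K→{F, H, K}, L→{K, N}, M→{K}, N→{G, H}; now {F, G, H, K, N}.
Read 'b': F→∅, G→{G}, H→{K}, K→{F, H, K}, N→{G, H}; now {F, G, H, K}.
Read 'c': F→{G, K, N}, G→{F}, H→∅, K→{G, N}; now {F, G, K, N}.
Read 'b': F→∅, G→{G}, K→{F, H, K}, N→{G, H}; now {F, G, H, K}.
Read 'c': F→{G, K, N}, G→{F}, H→∅, K→{G, N}; now {F, G, K, N}.
Read 'b': F→∅, G→{G}, K→{F, H, K}, N→{G, H}; now {F, G, H, K}.
The final set {F, G, H, K} contains the accepting states F, G, K.

Yes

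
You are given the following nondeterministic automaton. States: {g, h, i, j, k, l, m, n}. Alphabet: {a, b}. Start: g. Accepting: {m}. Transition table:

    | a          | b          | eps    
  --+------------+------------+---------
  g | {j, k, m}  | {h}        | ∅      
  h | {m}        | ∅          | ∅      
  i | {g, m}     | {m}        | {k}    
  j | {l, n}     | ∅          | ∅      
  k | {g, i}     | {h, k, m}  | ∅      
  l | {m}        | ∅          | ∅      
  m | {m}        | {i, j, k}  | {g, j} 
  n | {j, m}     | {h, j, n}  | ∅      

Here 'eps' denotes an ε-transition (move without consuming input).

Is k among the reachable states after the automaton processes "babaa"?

Yes

Start in {g}.
Read 'b': g→{h}; now {h}.
Read 'a': h→{m}; union {m}; ε-closure = {g, j, m}.
Read 'b': g→{h}, j→∅, m→{i, j, k}; now {h, i, j, k}.
Read 'a': h→{m}, i→{g, m}, j→{l, n}, k→{g, i}; union {g, i, l, m, n}; ε-closure = {g, i, j, k, l, m, n}.
Read 'a': g→{j, k, m}, i→{g, m}, j→{l, n}, k→{g, i}, l→{m}, m→{m}, n→{j, m}; now {g, i, j, k, l, m, n}.
State k is in {g, i, j, k, l, m, n}.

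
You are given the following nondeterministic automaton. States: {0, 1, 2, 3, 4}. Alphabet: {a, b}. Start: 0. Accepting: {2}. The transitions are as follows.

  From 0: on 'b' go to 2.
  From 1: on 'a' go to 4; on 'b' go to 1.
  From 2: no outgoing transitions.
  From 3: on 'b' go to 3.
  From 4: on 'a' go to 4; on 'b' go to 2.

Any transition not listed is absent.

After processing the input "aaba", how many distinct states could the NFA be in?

0

Start in {0}.
Read 'a': 0→∅; now ∅.
The set is empty and remains empty for the remaining 3 symbols.
That set has 0 states.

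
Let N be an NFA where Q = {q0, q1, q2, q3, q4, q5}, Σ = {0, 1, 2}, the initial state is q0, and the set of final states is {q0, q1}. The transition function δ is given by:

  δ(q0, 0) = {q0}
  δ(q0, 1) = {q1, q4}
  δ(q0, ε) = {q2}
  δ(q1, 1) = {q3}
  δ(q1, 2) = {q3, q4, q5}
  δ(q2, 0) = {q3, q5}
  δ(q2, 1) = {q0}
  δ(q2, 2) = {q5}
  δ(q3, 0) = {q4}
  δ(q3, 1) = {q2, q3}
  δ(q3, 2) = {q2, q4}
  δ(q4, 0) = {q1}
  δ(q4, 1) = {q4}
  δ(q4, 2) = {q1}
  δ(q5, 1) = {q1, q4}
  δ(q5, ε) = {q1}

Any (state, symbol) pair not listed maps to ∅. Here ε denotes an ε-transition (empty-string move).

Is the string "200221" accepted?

Start: ε-closure({q0}) = {q0, q2}.
Read '2': {q0, q2} → {q1, q5}.
Read '0': {q1, q5} → ∅.
The set is empty and remains empty for the remaining 4 symbols.
The final set ∅ contains no accepting state.

No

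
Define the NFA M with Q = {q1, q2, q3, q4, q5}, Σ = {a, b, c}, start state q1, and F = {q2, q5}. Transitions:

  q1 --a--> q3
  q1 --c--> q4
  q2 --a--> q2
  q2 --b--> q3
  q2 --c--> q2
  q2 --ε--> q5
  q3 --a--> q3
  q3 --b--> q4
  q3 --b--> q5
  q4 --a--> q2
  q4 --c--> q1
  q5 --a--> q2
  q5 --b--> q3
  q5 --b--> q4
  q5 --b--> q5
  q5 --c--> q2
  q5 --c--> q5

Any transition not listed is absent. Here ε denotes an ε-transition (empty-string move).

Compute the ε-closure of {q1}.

Begin with {q1}.
No ε-moves leave this set, so the closure equals the set itself.

{q1}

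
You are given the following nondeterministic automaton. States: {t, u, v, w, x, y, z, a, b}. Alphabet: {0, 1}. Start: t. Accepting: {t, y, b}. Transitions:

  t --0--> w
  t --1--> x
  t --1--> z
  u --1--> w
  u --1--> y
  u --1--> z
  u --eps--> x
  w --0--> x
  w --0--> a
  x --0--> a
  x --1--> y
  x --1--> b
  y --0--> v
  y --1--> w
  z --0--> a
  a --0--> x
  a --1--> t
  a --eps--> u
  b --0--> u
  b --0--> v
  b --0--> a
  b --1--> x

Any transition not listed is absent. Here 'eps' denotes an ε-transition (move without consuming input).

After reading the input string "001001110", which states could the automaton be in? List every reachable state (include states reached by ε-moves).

Start in {t}.
Read '0': {t} → {w}.
Read '0': {w} → {u, x, a}.
Read '1': {u, x, a} → {t, w, y, z, b}.
Read '0': {t, w, y, z, b} → {u, v, w, x, a}.
Read '0': {u, v, w, x, a} → {u, x, a}.
Read '1': {u, x, a} → {t, w, y, z, b}.
Read '1': {t, w, y, z, b} → {w, x, z}.
Read '1': {w, x, z} → {y, b}.
Read '0': {y, b} → {u, v, x, a}.

{u, v, x, a}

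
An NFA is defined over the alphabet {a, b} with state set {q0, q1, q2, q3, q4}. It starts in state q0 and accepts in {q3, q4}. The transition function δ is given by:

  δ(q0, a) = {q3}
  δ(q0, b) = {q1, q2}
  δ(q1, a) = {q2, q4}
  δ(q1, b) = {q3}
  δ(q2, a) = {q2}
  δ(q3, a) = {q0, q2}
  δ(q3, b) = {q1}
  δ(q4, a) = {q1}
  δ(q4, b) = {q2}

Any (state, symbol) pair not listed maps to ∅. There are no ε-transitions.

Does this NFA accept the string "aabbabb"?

Start in {q0}.
Read 'a': {q0} → {q3}.
Read 'a': {q3} → {q0, q2}.
Read 'b': {q0, q2} → {q1, q2}.
Read 'b': {q1, q2} → {q3}.
Read 'a': {q3} → {q0, q2}.
Read 'b': {q0, q2} → {q1, q2}.
Read 'b': {q1, q2} → {q3}.
The final set {q3} contains the accepting state q3.

Yes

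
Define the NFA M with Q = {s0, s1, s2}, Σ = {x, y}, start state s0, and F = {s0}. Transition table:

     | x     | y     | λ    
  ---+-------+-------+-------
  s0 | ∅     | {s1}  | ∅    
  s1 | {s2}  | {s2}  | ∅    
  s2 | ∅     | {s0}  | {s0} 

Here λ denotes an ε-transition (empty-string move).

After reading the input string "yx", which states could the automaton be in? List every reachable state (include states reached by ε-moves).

{s0, s2}

Start in {s0}.
Read 'y': s0→{s1}; now {s1}.
Read 'x': s1→{s2}; union {s2}; ε-closure = {s0, s2}.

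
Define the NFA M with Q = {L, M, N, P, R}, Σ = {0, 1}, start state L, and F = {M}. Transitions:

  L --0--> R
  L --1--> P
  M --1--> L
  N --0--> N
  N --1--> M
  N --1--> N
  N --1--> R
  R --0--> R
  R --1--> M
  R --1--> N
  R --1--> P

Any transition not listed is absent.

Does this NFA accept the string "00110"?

Start in {L}.
Read '0': L→{R}; now {R}.
Read '0': R→{R}; now {R}.
Read '1': R→{M, N, P}; now {M, N, P}.
Read '1': M→{L}, N→{M, N, R}, P→∅; now {L, M, N, R}.
Read '0': L→{R}, M→∅, N→{N}, R→{R}; now {N, R}.
The final set {N, R} contains no accepting state.

No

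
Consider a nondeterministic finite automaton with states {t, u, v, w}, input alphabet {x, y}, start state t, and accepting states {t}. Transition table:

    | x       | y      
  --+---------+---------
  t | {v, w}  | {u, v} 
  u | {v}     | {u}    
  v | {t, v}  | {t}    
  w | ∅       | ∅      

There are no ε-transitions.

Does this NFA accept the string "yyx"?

Start in {t}.
Read 'y': t→{u, v}; now {u, v}.
Read 'y': u→{u}, v→{t}; now {t, u}.
Read 'x': t→{v, w}, u→{v}; now {v, w}.
The final set {v, w} contains no accepting state.

No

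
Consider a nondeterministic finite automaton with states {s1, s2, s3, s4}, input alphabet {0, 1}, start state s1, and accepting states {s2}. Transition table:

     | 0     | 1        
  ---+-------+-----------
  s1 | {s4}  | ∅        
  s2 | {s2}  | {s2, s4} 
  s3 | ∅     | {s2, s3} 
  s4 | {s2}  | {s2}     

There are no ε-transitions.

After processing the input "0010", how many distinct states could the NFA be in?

1

Start in {s1}.
Read '0': s1→{s4}; now {s4}.
Read '0': s4→{s2}; now {s2}.
Read '1': s2→{s2, s4}; now {s2, s4}.
Read '0': s2→{s2}, s4→{s2}; now {s2}.
That set has 1 state.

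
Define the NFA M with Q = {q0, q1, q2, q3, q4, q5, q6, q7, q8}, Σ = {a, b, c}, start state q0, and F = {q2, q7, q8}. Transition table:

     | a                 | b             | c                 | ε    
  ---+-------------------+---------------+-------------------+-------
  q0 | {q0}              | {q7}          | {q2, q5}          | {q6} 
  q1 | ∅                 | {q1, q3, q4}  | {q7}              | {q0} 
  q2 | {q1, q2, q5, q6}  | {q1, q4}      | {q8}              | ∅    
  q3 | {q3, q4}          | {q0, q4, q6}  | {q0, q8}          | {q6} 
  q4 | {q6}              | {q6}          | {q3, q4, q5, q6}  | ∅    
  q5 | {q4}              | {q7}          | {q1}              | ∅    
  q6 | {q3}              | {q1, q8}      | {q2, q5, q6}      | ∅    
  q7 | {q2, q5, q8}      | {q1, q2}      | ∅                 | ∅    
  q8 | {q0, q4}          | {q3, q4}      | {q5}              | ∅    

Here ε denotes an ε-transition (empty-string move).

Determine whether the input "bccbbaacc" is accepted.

Start: ε-closure({q0}) = {q0, q6}.
Read 'b': {q0, q6} → {q0, q1, q6, q7, q8}.
Read 'c': {q0, q1, q6, q7, q8} → {q2, q5, q6, q7}.
Read 'c': {q2, q5, q6, q7} → {q0, q1, q2, q5, q6, q8}.
Read 'b': {q0, q1, q2, q5, q6, q8} → {q0, q1, q3, q4, q6, q7, q8}.
Read 'b': {q0, q1, q3, q4, q6, q7, q8} → {q0, q1, q2, q3, q4, q6, q7, q8}.
Read 'a': {q0, q1, q2, q3, q4, q6, q7, q8} → {q0, q1, q2, q3, q4, q5, q6, q8}.
Read 'a': {q0, q1, q2, q3, q4, q5, q6, q8} → {q0, q1, q2, q3, q4, q5, q6}.
Read 'c': {q0, q1, q2, q3, q4, q5, q6} → {q0, q1, q2, q3, q4, q5, q6, q7, q8}.
Read 'c': {q0, q1, q2, q3, q4, q5, q6, q7, q8} → {q0, q1, q2, q3, q4, q5, q6, q7, q8}.
The final set {q0, q1, q2, q3, q4, q5, q6, q7, q8} contains the accepting states q2, q7, q8.

Yes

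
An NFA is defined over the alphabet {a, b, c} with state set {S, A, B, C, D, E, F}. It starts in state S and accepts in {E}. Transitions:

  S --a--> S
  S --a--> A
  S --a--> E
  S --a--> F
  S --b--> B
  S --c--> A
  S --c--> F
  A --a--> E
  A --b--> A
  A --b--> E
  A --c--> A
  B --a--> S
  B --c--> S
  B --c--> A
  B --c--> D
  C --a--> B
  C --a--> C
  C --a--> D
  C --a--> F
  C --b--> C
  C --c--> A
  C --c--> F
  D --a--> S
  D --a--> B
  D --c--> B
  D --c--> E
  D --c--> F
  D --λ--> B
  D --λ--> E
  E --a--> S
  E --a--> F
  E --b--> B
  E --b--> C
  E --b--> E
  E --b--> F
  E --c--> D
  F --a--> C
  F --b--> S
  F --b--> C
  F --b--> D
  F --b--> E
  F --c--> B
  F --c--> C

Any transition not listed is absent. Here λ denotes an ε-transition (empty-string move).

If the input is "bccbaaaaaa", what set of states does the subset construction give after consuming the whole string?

{S, A, B, C, D, E, F}

Start in {S}.
Read 'b': S→{B}; now {B}.
Read 'c': B→{S, A, D}; union {S, A, D}; ε-closure = {S, A, B, D, E}.
Read 'c': S→{A, F}, A→{A}, B→{S, A, D}, D→{B, E, F}, E→{D}; now {S, A, B, D, E, F}.
Read 'b': S→{B}, A→{A, E}, B→∅, D→∅, E→{B, C, E, F}, F→{S, C, D, E}; now {S, A, B, C, D, E, F}.
Read 'a': S→{S, A, E, F}, A→{E}, B→{S}, C→{B, C, D, F}, D→{S, B}, E→{S, F}, F→{C}; now {S, A, B, C, D, E, F}.
Read 'a': S→{S, A, E, F}, A→{E}, B→{S}, C→{B, C, D, F}, D→{S, B}, E→{S, F}, F→{C}; now {S, A, B, C, D, E, F}.
Read 'a': S→{S, A, E, F}, A→{E}, B→{S}, C→{B, C, D, F}, D→{S, B}, E→{S, F}, F→{C}; now {S, A, B, C, D, E, F}.
Read 'a': S→{S, A, E, F}, A→{E}, B→{S}, C→{B, C, D, F}, D→{S, B}, E→{S, F}, F→{C}; now {S, A, B, C, D, E, F}.
Read 'a': S→{S, A, E, F}, A→{E}, B→{S}, C→{B, C, D, F}, D→{S, B}, E→{S, F}, F→{C}; now {S, A, B, C, D, E, F}.
Read 'a': S→{S, A, E, F}, A→{E}, B→{S}, C→{B, C, D, F}, D→{S, B}, E→{S, F}, F→{C}; now {S, A, B, C, D, E, F}.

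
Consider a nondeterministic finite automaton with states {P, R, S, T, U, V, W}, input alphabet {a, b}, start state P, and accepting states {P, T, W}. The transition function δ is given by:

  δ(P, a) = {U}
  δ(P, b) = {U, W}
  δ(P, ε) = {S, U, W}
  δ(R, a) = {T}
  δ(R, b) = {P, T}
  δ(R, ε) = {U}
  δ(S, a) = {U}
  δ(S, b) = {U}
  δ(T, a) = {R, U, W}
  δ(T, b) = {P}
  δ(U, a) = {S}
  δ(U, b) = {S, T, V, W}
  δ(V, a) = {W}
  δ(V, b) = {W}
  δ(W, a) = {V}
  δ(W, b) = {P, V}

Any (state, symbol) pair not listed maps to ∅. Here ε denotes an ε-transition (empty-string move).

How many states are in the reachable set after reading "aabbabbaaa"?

5

Start: ε-closure({P}) = {P, S, U, W}.
Read 'a': P→{U}, S→{U}, U→{S}, W→{V}; now {S, U, V}.
Read 'a': S→{U}, U→{S}, V→{W}; now {S, U, W}.
Read 'b': S→{U}, U→{S, T, V, W}, W→{P, V}; now {P, S, T, U, V, W}.
Read 'b': P→{U, W}, S→{U}, T→{P}, U→{S, T, V, W}, V→{W}, W→{P, V}; now {P, S, T, U, V, W}.
Read 'a': P→{U}, S→{U}, T→{R, U, W}, U→{S}, V→{W}, W→{V}; now {R, S, U, V, W}.
Read 'b': R→{P, T}, S→{U}, U→{S, T, V, W}, V→{W}, W→{P, V}; now {P, S, T, U, V, W}.
Read 'b': P→{U, W}, S→{U}, T→{P}, U→{S, T, V, W}, V→{W}, W→{P, V}; now {P, S, T, U, V, W}.
Read 'a': P→{U}, S→{U}, T→{R, U, W}, U→{S}, V→{W}, W→{V}; now {R, S, U, V, W}.
Read 'a': R→{T}, S→{U}, U→{S}, V→{W}, W→{V}; now {S, T, U, V, W}.
Read 'a': S→{U}, T→{R, U, W}, U→{S}, V→{W}, W→{V}; now {R, S, U, V, W}.
That set has 5 states.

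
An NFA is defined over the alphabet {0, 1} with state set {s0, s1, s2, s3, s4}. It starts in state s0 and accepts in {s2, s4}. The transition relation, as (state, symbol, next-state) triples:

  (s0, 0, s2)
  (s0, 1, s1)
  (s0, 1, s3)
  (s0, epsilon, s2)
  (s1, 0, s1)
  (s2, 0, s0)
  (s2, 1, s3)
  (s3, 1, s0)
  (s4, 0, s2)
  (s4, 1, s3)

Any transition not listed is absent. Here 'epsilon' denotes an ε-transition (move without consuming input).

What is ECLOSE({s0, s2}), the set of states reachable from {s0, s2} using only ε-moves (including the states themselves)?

{s0, s2}

Begin with {s0, s2}.
No ε-moves leave this set, so the closure equals the set itself.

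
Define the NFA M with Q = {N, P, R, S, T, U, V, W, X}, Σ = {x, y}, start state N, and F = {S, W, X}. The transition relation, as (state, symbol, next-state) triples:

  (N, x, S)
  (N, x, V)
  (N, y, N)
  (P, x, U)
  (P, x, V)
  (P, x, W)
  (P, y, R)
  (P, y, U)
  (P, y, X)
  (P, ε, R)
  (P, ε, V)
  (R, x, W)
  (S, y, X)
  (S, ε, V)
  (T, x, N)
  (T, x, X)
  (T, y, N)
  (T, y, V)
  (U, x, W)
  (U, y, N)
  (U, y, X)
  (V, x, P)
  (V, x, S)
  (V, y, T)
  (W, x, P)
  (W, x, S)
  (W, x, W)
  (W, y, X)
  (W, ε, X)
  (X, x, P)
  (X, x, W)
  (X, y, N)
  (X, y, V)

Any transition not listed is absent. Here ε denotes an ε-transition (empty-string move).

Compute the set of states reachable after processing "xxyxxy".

{N, R, T, U, V, X}

Start in {N}.
Read 'x': {N} → {S, V}.
Read 'x': {S, V} → {P, R, S, V}.
Read 'y': {P, R, S, V} → {R, T, U, X}.
Read 'x': {R, T, U, X} → {N, P, R, V, W, X}.
Read 'x': {N, P, R, V, W, X} → {P, R, S, U, V, W, X}.
Read 'y': {P, R, S, U, V, W, X} → {N, R, T, U, V, X}.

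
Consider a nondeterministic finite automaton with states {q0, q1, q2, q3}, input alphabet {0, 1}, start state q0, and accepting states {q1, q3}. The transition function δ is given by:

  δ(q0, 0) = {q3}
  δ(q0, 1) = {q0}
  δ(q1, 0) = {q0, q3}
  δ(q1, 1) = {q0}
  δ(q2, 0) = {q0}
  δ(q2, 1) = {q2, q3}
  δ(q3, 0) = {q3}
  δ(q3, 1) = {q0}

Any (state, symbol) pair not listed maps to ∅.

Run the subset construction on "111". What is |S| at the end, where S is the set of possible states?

Start in {q0}.
Read '1': q0→{q0}; now {q0}.
Read '1': q0→{q0}; now {q0}.
Read '1': q0→{q0}; now {q0}.
That set has 1 state.

1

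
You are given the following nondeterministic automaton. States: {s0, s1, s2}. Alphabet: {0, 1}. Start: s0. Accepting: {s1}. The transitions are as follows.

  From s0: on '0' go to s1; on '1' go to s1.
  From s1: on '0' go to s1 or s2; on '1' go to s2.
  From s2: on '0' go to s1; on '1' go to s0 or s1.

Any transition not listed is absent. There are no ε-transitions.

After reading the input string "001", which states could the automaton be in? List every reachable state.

Start in {s0}.
Read '0': s0→{s1}; now {s1}.
Read '0': s1→{s1, s2}; now {s1, s2}.
Read '1': s1→{s2}, s2→{s0, s1}; now {s0, s1, s2}.

{s0, s1, s2}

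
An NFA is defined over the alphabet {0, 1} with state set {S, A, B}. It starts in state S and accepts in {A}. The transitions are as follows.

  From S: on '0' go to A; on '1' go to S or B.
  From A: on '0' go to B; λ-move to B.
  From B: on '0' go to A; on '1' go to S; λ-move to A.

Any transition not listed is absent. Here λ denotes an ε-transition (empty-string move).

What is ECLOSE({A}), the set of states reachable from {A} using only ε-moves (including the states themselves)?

{A, B}

Begin with {A}.
ε-move A → B; add B.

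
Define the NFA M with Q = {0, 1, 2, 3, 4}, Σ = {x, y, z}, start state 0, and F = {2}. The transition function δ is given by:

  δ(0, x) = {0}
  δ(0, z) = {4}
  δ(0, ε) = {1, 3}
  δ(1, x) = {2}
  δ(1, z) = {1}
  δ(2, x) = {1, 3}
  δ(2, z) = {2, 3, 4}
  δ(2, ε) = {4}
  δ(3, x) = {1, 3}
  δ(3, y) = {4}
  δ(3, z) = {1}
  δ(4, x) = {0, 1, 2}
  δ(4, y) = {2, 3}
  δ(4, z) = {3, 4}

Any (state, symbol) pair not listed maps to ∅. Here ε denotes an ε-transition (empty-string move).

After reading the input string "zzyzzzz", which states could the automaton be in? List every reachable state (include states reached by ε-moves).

Start: ε-closure({0}) = {0, 1, 3}.
Read 'z': {0, 1, 3} → {1, 4}.
Read 'z': {1, 4} → {1, 3, 4}.
Read 'y': {1, 3, 4} → {2, 3, 4}.
Read 'z': {2, 3, 4} → {1, 2, 3, 4}.
Read 'z': {1, 2, 3, 4} → {1, 2, 3, 4}.
Read 'z': {1, 2, 3, 4} → {1, 2, 3, 4}.
Read 'z': {1, 2, 3, 4} → {1, 2, 3, 4}.

{1, 2, 3, 4}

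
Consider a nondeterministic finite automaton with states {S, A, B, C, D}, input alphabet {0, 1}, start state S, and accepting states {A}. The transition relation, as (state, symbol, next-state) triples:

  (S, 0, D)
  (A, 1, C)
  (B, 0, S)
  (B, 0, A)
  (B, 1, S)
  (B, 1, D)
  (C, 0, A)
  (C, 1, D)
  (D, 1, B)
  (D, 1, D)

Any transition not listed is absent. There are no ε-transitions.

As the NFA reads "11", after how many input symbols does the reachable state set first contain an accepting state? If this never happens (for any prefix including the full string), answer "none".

Start in {S}.
Read '1': S→∅; now ∅.
The set is empty and remains empty for the remaining 1 symbol.
No reachable set along the way intersects F.

none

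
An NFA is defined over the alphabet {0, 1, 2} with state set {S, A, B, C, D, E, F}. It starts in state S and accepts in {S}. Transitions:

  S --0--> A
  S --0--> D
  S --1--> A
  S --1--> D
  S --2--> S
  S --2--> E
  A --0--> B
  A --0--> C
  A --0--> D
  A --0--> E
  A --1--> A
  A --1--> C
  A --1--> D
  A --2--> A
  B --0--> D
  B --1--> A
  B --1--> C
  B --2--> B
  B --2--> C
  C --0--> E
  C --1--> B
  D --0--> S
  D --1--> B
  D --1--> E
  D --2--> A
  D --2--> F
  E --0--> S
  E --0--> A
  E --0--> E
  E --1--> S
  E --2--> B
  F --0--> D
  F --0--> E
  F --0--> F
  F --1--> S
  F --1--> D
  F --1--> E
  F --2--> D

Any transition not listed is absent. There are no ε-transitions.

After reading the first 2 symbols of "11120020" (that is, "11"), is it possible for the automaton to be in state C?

Yes

Start in {S}.
Read '1': S→{A, D}; now {A, D}.
Read '1': A→{A, C, D}, D→{B, E}; now {A, B, C, D, E}.
State C is in {A, B, C, D, E}.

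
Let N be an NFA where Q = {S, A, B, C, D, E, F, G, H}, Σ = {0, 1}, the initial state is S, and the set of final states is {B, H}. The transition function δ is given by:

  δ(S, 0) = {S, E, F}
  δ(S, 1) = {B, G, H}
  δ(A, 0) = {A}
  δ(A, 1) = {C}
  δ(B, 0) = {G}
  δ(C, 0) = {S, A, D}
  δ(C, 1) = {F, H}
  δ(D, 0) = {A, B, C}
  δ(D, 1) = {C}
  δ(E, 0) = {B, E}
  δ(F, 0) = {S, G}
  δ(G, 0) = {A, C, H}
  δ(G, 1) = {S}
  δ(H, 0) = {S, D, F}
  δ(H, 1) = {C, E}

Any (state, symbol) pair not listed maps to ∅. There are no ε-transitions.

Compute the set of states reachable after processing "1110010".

{S, A, B, C, D, E, F, G, H}

Start in {S}.
Read '1': {S} → {B, G, H}.
Read '1': {B, G, H} → {S, C, E}.
Read '1': {S, C, E} → {B, F, G, H}.
Read '0': {B, F, G, H} → {S, A, C, D, F, G, H}.
Read '0': {S, A, C, D, F, G, H} → {S, A, B, C, D, E, F, G, H}.
Read '1': {S, A, B, C, D, E, F, G, H} → {S, B, C, E, F, G, H}.
Read '0': {S, B, C, E, F, G, H} → {S, A, B, C, D, E, F, G, H}.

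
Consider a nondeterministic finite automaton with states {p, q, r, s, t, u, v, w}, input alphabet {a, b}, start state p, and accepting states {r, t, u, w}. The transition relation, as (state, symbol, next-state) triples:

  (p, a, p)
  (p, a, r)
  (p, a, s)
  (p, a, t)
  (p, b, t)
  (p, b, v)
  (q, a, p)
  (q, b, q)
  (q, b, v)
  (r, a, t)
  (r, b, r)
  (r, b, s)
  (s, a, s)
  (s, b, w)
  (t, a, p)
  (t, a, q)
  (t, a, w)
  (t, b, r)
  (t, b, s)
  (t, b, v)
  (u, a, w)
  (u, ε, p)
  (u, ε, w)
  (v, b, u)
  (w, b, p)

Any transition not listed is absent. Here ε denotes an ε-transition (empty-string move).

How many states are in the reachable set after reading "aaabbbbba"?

Start in {p}.
Read 'a': p→{p, r, s, t}; now {p, r, s, t}.
Read 'a': p→{p, r, s, t}, r→{t}, s→{s}, t→{p, q, w}; now {p, q, r, s, t, w}.
Read 'a': p→{p, r, s, t}, q→{p}, r→{t}, s→{s}, t→{p, q, w}, w→∅; now {p, q, r, s, t, w}.
Read 'b': p→{t, v}, q→{q, v}, r→{r, s}, s→{w}, t→{r, s, v}, w→{p}; now {p, q, r, s, t, v, w}.
Read 'b': p→{t, v}, q→{q, v}, r→{r, s}, s→{w}, t→{r, s, v}, v→{u}, w→{p}; now {p, q, r, s, t, u, v, w}.
Read 'b': p→{t, v}, q→{q, v}, r→{r, s}, s→{w}, t→{r, s, v}, u→∅, v→{u}, w→{p}; now {p, q, r, s, t, u, v, w}.
Read 'b': p→{t, v}, q→{q, v}, r→{r, s}, s→{w}, t→{r, s, v}, u→∅, v→{u}, w→{p}; now {p, q, r, s, t, u, v, w}.
Read 'b': p→{t, v}, q→{q, v}, r→{r, s}, s→{w}, t→{r, s, v}, u→∅, v→{u}, w→{p}; now {p, q, r, s, t, u, v, w}.
Read 'a': p→{p, r, s, t}, q→{p}, r→{t}, s→{s}, t→{p, q, w}, u→{w}, v→∅, w→∅; now {p, q, r, s, t, w}.
That set has 6 states.

6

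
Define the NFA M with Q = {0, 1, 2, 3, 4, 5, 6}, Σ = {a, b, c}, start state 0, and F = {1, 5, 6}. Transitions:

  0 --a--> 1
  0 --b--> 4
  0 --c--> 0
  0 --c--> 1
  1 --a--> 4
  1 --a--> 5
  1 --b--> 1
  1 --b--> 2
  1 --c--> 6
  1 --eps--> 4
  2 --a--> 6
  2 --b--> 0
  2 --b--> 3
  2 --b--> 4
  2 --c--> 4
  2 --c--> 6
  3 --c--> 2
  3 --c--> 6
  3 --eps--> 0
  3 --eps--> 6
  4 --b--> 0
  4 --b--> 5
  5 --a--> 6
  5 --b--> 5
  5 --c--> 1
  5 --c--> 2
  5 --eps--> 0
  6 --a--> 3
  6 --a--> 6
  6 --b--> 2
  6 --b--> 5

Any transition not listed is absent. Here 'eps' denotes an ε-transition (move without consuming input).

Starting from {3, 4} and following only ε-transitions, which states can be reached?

{0, 3, 4, 6}

Begin with {3, 4}.
ε-move 3 → 0; add 0.
ε-move 3 → 6; add 6.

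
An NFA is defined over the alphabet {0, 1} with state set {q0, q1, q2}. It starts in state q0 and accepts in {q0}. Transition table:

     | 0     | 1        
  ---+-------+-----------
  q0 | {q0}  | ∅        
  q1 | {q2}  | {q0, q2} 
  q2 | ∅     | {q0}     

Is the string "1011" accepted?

No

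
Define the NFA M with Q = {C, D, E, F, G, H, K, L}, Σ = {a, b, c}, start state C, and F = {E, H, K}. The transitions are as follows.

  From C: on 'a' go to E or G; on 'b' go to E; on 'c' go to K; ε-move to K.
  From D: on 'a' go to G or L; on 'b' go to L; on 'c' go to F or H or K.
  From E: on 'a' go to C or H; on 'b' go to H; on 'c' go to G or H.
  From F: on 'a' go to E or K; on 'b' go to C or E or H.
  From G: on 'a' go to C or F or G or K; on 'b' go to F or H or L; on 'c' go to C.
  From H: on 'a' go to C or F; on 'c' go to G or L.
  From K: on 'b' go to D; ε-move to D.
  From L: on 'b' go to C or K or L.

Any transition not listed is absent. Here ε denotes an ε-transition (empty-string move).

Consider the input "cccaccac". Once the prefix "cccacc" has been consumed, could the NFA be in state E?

No

Start: ε-closure({C}) = {C, D, K}.
Read 'c': {C, D, K} → {D, F, H, K}.
Read 'c': {D, F, H, K} → {D, F, G, H, K, L}.
Read 'c': {D, F, G, H, K, L} → {C, D, F, G, H, K, L}.
Read 'a': {C, D, F, G, H, K, L} → {C, D, E, F, G, K, L}.
Read 'c': {C, D, E, F, G, K, L} → {C, D, F, G, H, K}.
Read 'c': {C, D, F, G, H, K} → {C, D, F, G, H, K, L}.
State E is not in {C, D, F, G, H, K, L}.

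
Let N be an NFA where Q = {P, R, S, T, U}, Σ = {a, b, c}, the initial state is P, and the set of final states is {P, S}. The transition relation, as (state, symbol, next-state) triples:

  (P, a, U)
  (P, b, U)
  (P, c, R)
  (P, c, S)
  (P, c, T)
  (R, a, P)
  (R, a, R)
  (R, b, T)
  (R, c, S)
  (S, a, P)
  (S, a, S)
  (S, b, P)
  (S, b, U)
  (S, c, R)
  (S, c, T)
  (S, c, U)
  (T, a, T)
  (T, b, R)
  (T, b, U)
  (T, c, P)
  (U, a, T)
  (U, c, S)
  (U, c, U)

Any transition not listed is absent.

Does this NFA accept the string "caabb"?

No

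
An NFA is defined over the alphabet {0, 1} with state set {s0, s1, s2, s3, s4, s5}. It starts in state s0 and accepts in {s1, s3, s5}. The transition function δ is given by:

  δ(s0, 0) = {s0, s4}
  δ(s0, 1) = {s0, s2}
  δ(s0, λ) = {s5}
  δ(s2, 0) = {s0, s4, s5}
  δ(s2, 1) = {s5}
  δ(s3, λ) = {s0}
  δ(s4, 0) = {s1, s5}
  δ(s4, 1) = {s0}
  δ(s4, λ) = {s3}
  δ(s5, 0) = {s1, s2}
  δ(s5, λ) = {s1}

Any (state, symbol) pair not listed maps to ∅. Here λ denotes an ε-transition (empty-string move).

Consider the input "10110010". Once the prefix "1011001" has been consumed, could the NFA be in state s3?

Start: ε-closure({s0}) = {s0, s1, s5}.
Read '1': s0→{s0, s2}, s1→∅, s5→∅; union {s0, s2}; ε-closure = {s0, s1, s2, s5}.
Read '0': s0→{s0, s4}, s1→∅, s2→{s0, s4, s5}, s5→{s1, s2}; union {s0, s1, s2, s4, s5}; ε-closure = {s0, s1, s2, s3, s4, s5}.
Read '1': s0→{s0, s2}, s1→∅, s2→{s5}, s3→∅, s4→{s0}, s5→∅; union {s0, s2, s5}; ε-closure = {s0, s1, s2, s5}.
Read '1': s0→{s0, s2}, s1→∅, s2→{s5}, s5→∅; union {s0, s2, s5}; ε-closure = {s0, s1, s2, s5}.
Read '0': s0→{s0, s4}, s1→∅, s2→{s0, s4, s5}, s5→{s1, s2}; union {s0, s1, s2, s4, s5}; ε-closure = {s0, s1, s2, s3, s4, s5}.
Read '0': s0→{s0, s4}, s1→∅, s2→{s0, s4, s5}, s3→∅, s4→{s1, s5}, s5→{s1, s2}; union {s0, s1, s2, s4, s5}; ε-closure = {s0, s1, s2, s3, s4, s5}.
Read '1': s0→{s0, s2}, s1→∅, s2→{s5}, s3→∅, s4→{s0}, s5→∅; union {s0, s2, s5}; ε-closure = {s0, s1, s2, s5}.
State s3 is not in {s0, s1, s2, s5}.

No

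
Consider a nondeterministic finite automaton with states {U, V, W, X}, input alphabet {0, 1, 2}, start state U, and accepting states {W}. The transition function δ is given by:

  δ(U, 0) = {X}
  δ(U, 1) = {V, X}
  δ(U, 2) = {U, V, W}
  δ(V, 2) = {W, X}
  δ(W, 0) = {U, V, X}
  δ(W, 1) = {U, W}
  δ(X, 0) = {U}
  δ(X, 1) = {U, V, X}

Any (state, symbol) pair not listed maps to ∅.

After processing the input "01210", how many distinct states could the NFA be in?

3

Start in {U}.
Read '0': U→{X}; now {X}.
Read '1': X→{U, V, X}; now {U, V, X}.
Read '2': U→{U, V, W}, V→{W, X}, X→∅; now {U, V, W, X}.
Read '1': U→{V, X}, V→∅, W→{U, W}, X→{U, V, X}; now {U, V, W, X}.
Read '0': U→{X}, V→∅, W→{U, V, X}, X→{U}; now {U, V, X}.
That set has 3 states.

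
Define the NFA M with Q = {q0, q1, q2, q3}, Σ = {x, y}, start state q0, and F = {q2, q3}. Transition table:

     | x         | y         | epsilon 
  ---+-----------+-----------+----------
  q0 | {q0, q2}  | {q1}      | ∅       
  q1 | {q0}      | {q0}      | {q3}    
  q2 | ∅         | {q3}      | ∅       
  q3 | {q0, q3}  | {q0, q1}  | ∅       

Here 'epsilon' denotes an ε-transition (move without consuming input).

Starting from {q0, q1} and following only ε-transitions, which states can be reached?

{q0, q1, q3}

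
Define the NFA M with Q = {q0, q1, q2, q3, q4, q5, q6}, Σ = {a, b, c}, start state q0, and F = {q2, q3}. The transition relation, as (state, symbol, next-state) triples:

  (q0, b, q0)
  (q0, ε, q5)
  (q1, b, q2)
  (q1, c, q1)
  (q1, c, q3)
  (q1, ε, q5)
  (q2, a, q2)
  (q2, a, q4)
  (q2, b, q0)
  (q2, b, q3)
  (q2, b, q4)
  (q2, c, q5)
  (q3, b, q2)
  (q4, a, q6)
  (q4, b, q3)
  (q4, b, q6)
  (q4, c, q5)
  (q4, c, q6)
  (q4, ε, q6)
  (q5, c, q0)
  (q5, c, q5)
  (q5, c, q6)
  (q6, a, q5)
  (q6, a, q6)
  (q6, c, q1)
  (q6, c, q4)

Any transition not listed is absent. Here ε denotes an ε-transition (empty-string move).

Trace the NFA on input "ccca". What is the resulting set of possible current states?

{q5, q6}

Start: ε-closure({q0}) = {q0, q5}.
Read 'c': {q0, q5} → {q0, q5, q6}.
Read 'c': {q0, q5, q6} → {q0, q1, q4, q5, q6}.
Read 'c': {q0, q1, q4, q5, q6} → {q0, q1, q3, q4, q5, q6}.
Read 'a': {q0, q1, q3, q4, q5, q6} → {q5, q6}.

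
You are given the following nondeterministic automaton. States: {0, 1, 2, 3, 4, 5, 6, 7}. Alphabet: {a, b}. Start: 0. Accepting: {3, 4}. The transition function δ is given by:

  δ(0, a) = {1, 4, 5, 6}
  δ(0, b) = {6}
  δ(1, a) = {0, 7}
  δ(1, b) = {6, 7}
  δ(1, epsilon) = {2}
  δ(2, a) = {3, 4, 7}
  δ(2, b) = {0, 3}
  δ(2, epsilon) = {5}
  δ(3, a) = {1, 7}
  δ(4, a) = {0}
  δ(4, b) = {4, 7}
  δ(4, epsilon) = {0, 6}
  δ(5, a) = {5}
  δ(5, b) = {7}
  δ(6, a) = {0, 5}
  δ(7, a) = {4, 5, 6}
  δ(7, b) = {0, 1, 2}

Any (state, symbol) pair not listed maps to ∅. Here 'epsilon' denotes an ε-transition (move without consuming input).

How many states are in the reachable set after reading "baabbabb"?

8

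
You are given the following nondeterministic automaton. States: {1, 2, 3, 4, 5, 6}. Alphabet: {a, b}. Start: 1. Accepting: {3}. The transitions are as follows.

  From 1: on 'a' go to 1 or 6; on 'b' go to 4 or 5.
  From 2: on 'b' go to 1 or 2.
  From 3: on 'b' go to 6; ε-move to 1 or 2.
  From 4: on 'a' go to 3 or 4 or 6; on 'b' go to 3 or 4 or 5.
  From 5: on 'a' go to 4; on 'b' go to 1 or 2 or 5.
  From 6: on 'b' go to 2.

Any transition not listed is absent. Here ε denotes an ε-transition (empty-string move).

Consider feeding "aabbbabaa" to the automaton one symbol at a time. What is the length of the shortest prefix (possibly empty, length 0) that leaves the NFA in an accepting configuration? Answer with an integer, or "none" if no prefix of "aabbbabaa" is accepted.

4

Start in {1}.
Read 'a': 1→{1, 6}; now {1, 6}.
Read 'a': 1→{1, 6}, 6→∅; now {1, 6}.
Read 'b': 1→{4, 5}, 6→{2}; now {2, 4, 5}.
Read 'b': 2→{1, 2}, 4→{3, 4, 5}, 5→{1, 2, 5}; now {1, 2, 3, 4, 5}.
None of the earlier sets intersect F, but {1, 2, 3, 4, 5} does.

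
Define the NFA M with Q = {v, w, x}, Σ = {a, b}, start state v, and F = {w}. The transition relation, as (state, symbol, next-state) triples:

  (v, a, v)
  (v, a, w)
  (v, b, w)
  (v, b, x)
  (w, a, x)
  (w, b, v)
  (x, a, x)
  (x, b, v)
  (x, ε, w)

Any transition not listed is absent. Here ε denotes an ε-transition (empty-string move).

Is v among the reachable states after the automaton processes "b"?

No

Start in {v}.
Read 'b': v→{w, x}; now {w, x}.
State v is not in {w, x}.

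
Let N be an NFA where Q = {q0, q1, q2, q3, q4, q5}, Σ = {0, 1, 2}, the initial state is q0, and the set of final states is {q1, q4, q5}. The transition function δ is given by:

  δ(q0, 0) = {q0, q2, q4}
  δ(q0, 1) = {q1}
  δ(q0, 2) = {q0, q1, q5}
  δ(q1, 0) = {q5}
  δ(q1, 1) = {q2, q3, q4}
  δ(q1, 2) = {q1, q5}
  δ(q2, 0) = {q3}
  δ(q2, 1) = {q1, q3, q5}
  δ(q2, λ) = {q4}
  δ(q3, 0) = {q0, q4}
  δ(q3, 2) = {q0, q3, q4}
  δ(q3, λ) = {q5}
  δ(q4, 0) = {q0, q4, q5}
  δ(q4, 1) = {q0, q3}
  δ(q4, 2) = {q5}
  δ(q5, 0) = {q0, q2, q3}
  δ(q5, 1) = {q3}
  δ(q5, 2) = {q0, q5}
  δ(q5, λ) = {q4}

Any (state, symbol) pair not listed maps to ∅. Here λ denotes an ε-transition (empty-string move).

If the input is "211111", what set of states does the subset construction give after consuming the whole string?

{q0, q1, q2, q3, q4, q5}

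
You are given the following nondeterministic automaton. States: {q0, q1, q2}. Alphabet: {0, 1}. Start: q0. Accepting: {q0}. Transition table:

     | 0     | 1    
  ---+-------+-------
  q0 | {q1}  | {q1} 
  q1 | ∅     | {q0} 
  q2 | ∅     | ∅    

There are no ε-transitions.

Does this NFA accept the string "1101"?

Yes

Start in {q0}.
Read '1': q0→{q1}; now {q1}.
Read '1': q1→{q0}; now {q0}.
Read '0': q0→{q1}; now {q1}.
Read '1': q1→{q0}; now {q0}.
The final set {q0} contains the accepting state q0.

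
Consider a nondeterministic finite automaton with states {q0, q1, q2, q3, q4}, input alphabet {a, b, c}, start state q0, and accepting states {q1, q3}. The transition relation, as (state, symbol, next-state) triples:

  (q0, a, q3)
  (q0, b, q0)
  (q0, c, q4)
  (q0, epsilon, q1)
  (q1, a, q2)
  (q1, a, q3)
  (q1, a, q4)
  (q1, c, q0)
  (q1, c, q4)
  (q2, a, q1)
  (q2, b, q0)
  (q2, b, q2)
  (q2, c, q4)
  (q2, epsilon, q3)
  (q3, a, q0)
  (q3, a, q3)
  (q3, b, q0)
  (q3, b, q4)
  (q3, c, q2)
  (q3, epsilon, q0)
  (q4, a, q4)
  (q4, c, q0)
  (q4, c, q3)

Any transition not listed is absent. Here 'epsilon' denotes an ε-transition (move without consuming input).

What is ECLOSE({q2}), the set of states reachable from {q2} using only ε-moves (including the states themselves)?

{q0, q1, q2, q3}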